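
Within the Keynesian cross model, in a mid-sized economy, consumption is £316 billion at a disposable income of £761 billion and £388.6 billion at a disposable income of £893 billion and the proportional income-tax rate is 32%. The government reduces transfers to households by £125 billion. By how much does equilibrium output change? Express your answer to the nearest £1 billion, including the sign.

−£110 billion

MPC = ΔC/ΔYd = (388.6 − 316)/(893 − 761) = 72.6/132 = 0.55.
The transfer change shifts disposable income by −£125 billion, so first-round consumption changes by c·ΔTR = 0.55 × (−£125 billion) = −£68.75 billion.
Expenditure multiplier = 1/(1 − c(1−t)) = 1/(1 − 0.55×0.68) = 1/0.626 ≈ 1.597.
The transfer multiplier is c × k ≈ 0.879, so ΔY = k × (c·ΔTR) = (−£68.75 billion) / 0.626 ≈ −£110 billion.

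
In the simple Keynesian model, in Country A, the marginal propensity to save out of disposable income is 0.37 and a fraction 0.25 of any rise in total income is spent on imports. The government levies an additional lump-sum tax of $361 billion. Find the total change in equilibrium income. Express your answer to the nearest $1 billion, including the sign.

−$367 billion

MPC = 1 − MPS = 1 − 0.37 = 0.63.
A lump-sum tax change of +$361 billion shifts disposable income by −$361 billion; first-round consumption changes by −c × ΔT = −0.63 × (+$361 billion) = −$227.43 billion.
Expenditure multiplier = 1/(1 − c + m) = 1/(1 − 0.63 + 0.25) = 1/0.62 ≈ 1.613.
The tax multiplier is −c × k ≈ −1.016, so ΔY = k × (−c·ΔT) = (−$227.43 billion) / 0.62 ≈ −$367 billion.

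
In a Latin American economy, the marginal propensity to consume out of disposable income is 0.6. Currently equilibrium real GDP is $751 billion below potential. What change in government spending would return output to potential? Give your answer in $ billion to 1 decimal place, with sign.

Spending multiplier = 1/(1 − MPC) = 1/(1 − 0.6) = 1/0.4 = 2.5.
Need ΔY = +$751 billion, so ΔG = ΔY/k = (+$751 billion) × 0.4 = +$300.4 billion.
The government should increase government spending by $300.4 billion.

+$300.4 billion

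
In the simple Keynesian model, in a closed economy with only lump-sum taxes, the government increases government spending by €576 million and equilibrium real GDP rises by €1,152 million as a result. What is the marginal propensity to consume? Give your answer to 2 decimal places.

0.50

Implied spending multiplier k = ΔY/ΔG = 1,152/576 = 2.
Since k = 1/(1 − MPC), MPC = 1 − 1/k = 1 − ΔG/ΔY = 1 − 576/1,152 = 0.50.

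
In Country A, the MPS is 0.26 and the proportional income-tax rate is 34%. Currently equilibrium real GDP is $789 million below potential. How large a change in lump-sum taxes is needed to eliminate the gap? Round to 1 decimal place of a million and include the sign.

MPC = 1 − MPS = 1 − 0.26 = 0.74.
Spending multiplier = 1/(1 − c(1−t)) = 1/(1 − 0.74×0.66) = 1/0.5116 ≈ 1.955.
Tax multiplier = −c·k = −0.74/0.5116 ≈ −1.446. Need ΔY = +$789 million, so ΔT = ΔY/(−c·k) = −(+$789 million) × 0.5116 / 0.74 ≈ −$545.5 million.
The government should cut lump-sum taxes by $545.5 million.

−$545.5 million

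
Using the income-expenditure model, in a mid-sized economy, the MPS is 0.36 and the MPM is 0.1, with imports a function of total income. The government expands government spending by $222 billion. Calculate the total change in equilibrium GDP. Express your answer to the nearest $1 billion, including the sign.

MPC = 1 − MPS = 1 − 0.36 = 0.64.
Government-spending multiplier = 1/(1 − c + m) = 1/(1 − 0.64 + 0.1) = 1/0.46 ≈ 2.174.
ΔY = k × ΔG = (+$222 billion) / 0.46 ≈ +$483 billion.

+$483 billion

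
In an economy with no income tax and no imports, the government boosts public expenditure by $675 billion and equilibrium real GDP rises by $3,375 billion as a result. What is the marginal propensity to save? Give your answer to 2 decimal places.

Implied spending multiplier k = ΔY/ΔG = 3,375/675 = 5.
Since k = 1/(1 − MPC), MPC = 1 − 1/k = 1 − ΔG/ΔY = 1 − 675/3,375 = 0.80.
MPS = 1 − MPC = 0.20.

0.20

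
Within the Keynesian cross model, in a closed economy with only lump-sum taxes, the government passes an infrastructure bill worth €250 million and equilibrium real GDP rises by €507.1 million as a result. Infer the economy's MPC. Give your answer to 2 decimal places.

0.51

Implied spending multiplier k = ΔY/ΔG = 507.1/250 = 2.0284.
Since k = 1/(1 − MPC), MPC = 1 − 1/k = 1 − ΔG/ΔY = 1 − 250/507.1 ≈ 0.51.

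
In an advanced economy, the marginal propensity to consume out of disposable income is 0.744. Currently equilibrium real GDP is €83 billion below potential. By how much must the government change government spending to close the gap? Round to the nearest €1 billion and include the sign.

Spending multiplier = 1/(1 − MPC) = 1/(1 − 0.744) = 1/0.256 ≈ 3.906.
Need ΔY = +€83 billion, so ΔG = ΔY/k = (+€83 billion) × 0.256 ≈ +€21 billion.
The government should increase government spending by €21 billion.

+€21 billion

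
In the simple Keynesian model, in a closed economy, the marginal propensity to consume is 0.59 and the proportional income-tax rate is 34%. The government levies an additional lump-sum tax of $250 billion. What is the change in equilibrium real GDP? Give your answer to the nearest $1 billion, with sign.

A lump-sum tax change of +$250 billion shifts disposable income by −$250 billion; first-round consumption changes by −c × ΔT = −0.59 × (+$250 billion) = −$147.5 billion.
Expenditure multiplier = 1/(1 − c(1−t)) = 1/(1 − 0.59×0.66) = 1/0.6106 ≈ 1.638.
The tax multiplier is −c × k ≈ −0.966, so ΔY = k × (−c·ΔT) = (−$147.5 billion) / 0.6106 ≈ −$242 billion.

−$242 billion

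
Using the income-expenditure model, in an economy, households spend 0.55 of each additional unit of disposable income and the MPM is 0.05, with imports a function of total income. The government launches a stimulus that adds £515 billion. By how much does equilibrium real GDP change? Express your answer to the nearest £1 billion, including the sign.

Expenditure multiplier = 1/(1 − c + m) = 1/(1 − 0.55 + 0.05) = 1/0.5 = 2.
ΔY = k × ΔG = (+£515 billion) / 0.5 = +£1,030 billion.

+£1,030 billion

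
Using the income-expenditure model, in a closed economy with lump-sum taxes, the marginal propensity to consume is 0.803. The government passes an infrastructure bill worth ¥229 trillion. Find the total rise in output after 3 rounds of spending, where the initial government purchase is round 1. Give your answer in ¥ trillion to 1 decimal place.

Round 1 adds ΔG = ¥229 trillion; each later round is MPC = 0.803 times the previous.
After 3 rounds: 229 + 183.887 + 147.661261 = ΔG·(1 − c^3)/(1 − c) = 229 × (1 − 0.517781627)/0.197 ≈ ¥560.5 trillion.

¥560.5 trillion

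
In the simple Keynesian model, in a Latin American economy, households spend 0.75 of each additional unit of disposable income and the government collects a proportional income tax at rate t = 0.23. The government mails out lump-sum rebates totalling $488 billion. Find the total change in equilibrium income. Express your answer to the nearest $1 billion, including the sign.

A lump-sum tax change of −$488 billion shifts disposable income by +$488 billion; first-round consumption changes by −c × ΔT = −0.75 × (−$488 billion) = +$366 billion.
Expenditure multiplier = 1/(1 − c(1−t)) = 1/(1 − 0.75×0.77) = 1/0.4225 ≈ 2.367.
The tax multiplier is −c × k ≈ −1.775, so ΔY = k × (−c·ΔT) = (+$366 billion) / 0.4225 ≈ +$866 billion.

+$866 billion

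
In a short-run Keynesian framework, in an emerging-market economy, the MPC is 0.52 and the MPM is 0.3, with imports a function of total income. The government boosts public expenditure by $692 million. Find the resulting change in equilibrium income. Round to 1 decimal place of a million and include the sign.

+$887.2 million

Government-spending multiplier = 1/(1 − c + m) = 1/(1 − 0.52 + 0.3) = 1/0.78 ≈ 1.282.
ΔY = k × ΔG = (+$692 million) / 0.78 ≈ +$887.2 million.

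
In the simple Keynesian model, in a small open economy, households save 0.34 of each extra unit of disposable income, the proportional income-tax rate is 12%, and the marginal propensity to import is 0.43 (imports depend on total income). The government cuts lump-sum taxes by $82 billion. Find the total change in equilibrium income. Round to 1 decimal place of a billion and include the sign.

+$63.7 billion

MPC = 1 − MPS = 1 − 0.34 = 0.66.
A lump-sum tax change of −$82 billion shifts disposable income by +$82 billion; first-round consumption changes by −c × ΔT = −0.66 × (−$82 billion) = +$54.12 billion.
Expenditure multiplier = 1/(1 − c(1−t) + m) = 1/(1 − 0.66×0.88 + 0.43) = 1/0.8492 ≈ 1.178.
The tax multiplier is −c × k ≈ −0.777, so ΔY = k × (−c·ΔT) = (+$54.12 billion) / 0.8492 ≈ +$63.7 billion.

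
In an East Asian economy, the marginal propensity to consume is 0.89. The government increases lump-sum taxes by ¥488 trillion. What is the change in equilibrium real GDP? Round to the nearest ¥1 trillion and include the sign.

A lump-sum tax change of +¥488 trillion shifts disposable income by −¥488 trillion; first-round consumption changes by −c × ΔT = −0.89 × (+¥488 trillion) = −¥434.32 trillion.
Expenditure multiplier = 1/(1 − MPC) = 1/(1 − 0.89) = 1/0.11 ≈ 9.091.
The tax multiplier is −c × k ≈ −8.091, so ΔY = k × (−c·ΔT) = (−¥434.32 trillion) / 0.11 ≈ −¥3,948 trillion.

−¥3,948 trillion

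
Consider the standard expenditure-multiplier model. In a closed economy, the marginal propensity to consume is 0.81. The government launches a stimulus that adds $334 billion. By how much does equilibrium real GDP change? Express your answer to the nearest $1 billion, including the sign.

+$1,758 billion

Government-spending multiplier = 1/(1 − MPC) = 1/(1 − 0.81) = 1/0.19 ≈ 5.263.
ΔY = k × ΔG = (+$334 billion) / 0.19 ≈ +$1,758 billion.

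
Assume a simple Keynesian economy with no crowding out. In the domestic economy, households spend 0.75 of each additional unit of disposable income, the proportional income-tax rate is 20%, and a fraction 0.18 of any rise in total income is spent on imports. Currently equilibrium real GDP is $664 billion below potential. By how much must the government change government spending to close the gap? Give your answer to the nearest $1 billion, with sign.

+$385 billion

Spending multiplier = 1/(1 − c(1−t) + m) = 1/(1 − 0.75×0.8 + 0.18) = 1/0.58 ≈ 1.724.
Need ΔY = +$664 billion, so ΔG = ΔY/k = (+$664 billion) × 0.58 ≈ +$385 billion.
The government should increase government spending by $385 billion.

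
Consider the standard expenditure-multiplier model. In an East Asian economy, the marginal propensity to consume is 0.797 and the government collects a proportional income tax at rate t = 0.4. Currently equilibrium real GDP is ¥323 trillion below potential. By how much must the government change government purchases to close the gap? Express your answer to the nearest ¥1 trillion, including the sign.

Spending multiplier = 1/(1 − c(1−t)) = 1/(1 − 0.797×0.6) = 1/0.5218 ≈ 1.916.
Need ΔY = +¥323 trillion, so ΔG = ΔY/k = (+¥323 trillion) × 0.5218 ≈ +¥169 trillion.
The government should increase government purchases by ¥169 trillion.

+¥169 trillion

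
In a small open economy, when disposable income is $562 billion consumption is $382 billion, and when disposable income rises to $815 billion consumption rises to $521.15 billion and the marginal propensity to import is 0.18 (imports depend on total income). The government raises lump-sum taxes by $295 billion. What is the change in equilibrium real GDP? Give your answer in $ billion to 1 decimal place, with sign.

−$257.5 billion

MPC = ΔC/ΔYd = (521.15 − 382)/(815 − 562) = 139.15/253 = 0.55.
A lump-sum tax change of +$295 billion shifts disposable income by −$295 billion; first-round consumption changes by −c × ΔT = −0.55 × (+$295 billion) = −$162.25 billion.
Expenditure multiplier = 1/(1 − c + m) = 1/(1 − 0.55 + 0.18) = 1/0.63 ≈ 1.587.
The tax multiplier is −c × k ≈ −0.873, so ΔY = k × (−c·ΔT) = (−$162.25 billion) / 0.63 ≈ −$257.5 billion.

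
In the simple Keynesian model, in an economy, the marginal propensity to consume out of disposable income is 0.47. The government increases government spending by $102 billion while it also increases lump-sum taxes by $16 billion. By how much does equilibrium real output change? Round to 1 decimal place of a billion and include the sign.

Expenditure multiplier = 1/(1 − MPC) = 1/(1 − 0.47) = 1/0.53 ≈ 1.887.
ΔG contributes k·ΔG = (+$102 billion) / 0.53 ≈ +$192.5 billion.
ΔT of +$16 billion changes first-round spending by −c·ΔT = −$7.52 billion, contributing k·(−c·ΔT) = (−$7.52 billion) / 0.53 ≈ −$14.2 billion.
Net ΔY = k(ΔG − c·ΔT) = (+$94.48 billion) / 0.53 ≈ +$178.3 billion.

+$178.3 billion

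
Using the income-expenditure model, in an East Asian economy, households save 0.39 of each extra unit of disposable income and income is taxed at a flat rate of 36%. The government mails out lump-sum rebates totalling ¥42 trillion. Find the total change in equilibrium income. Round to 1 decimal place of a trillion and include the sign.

+¥42.0 trillion

MPC = 1 − MPS = 1 − 0.39 = 0.61.
A lump-sum tax change of −¥42 trillion shifts disposable income by +¥42 trillion; first-round consumption changes by −c × ΔT = −0.61 × (−¥42 trillion) = +¥25.62 trillion.
Expenditure multiplier = 1/(1 − c(1−t)) = 1/(1 − 0.61×0.64) = 1/0.6096 ≈ 1.64.
The tax multiplier is −c × k ≈ −1.001, so ΔY = k × (−c·ΔT) = (+¥25.62 trillion) / 0.6096 ≈ +¥42 trillion.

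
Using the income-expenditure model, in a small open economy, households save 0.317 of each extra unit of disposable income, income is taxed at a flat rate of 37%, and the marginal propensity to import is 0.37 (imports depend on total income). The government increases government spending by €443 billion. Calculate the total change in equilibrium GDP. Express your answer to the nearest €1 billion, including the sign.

MPC = 1 − MPS = 1 − 0.317 = 0.683.
Spending multiplier = 1/(1 − c(1−t) + m) = 1/(1 − 0.683×0.63 + 0.37) = 1/0.93971 ≈ 1.064.
ΔY = k × ΔG = (+€443 billion) / 0.93971 ≈ +€471 billion.

+€471 billion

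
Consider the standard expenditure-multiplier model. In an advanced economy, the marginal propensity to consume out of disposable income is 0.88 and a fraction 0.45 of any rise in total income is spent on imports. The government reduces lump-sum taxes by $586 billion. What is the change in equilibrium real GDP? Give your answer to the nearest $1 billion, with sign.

+$905 billion

A lump-sum tax change of −$586 billion shifts disposable income by +$586 billion; first-round consumption changes by −c × ΔT = −0.88 × (−$586 billion) = +$515.68 billion.
Expenditure multiplier = 1/(1 − c + m) = 1/(1 − 0.88 + 0.45) = 1/0.57 ≈ 1.754.
The tax multiplier is −c × k ≈ −1.544, so ΔY = k × (−c·ΔT) = (+$515.68 billion) / 0.57 ≈ +$905 billion.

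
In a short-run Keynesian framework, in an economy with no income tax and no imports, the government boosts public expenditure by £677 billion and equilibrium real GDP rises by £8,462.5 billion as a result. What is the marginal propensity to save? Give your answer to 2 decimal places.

Implied spending multiplier k = ΔY/ΔG = 8,462.5/677 = 12.5.
Since k = 1/(1 − MPC), MPC = 1 − 1/k = 1 − ΔG/ΔY = 1 − 677/8,462.5 = 0.92.
MPS = 1 − MPC = 0.08.

0.08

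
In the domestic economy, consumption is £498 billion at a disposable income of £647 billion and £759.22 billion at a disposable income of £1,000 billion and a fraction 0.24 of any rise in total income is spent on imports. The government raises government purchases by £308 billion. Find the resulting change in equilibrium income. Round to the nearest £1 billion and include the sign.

+£616 billion

MPC = ΔC/ΔYd = (759.22 − 498)/(1,000 − 647) = 261.22/353 = 0.74.
Government-spending multiplier = 1/(1 − c + m) = 1/(1 − 0.74 + 0.24) = 1/0.5 = 2.
ΔY = k × ΔG = (+£308 billion) / 0.5 = +£616 billion.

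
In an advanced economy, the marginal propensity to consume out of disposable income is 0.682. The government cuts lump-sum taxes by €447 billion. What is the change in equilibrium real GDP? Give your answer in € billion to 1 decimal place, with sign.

A lump-sum tax change of −€447 billion shifts disposable income by +€447 billion; first-round consumption changes by −c × ΔT = −0.682 × (−€447 billion) = +€304.854 billion.
Expenditure multiplier = 1/(1 − MPC) = 1/(1 − 0.682) = 1/0.318 ≈ 3.145.
The tax multiplier is −c × k ≈ −2.145, so ΔY = k × (−c·ΔT) = (+€304.854 billion) / 0.318 ≈ +€958.7 billion.

+€958.7 billion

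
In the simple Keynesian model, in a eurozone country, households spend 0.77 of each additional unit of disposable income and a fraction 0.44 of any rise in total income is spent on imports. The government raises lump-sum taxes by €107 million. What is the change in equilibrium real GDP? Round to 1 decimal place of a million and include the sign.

−€123.0 million

A lump-sum tax change of +€107 million shifts disposable income by −€107 million; first-round consumption changes by −c × ΔT = −0.77 × (+€107 million) = −€82.39 million.
Expenditure multiplier = 1/(1 − c + m) = 1/(1 − 0.77 + 0.44) = 1/0.67 ≈ 1.493.
The tax multiplier is −c × k ≈ −1.149, so ΔY = k × (−c·ΔT) = (−€82.39 million) / 0.67 ≈ −€123 million.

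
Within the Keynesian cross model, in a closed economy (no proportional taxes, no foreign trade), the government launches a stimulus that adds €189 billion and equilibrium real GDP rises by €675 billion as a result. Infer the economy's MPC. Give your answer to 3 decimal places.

Implied spending multiplier k = ΔY/ΔG = 675/189 ≈ 3.5714.
Since k = 1/(1 − MPC), MPC = 1 − 1/k = 1 − ΔG/ΔY = 1 − 189/675 = 0.720.

0.720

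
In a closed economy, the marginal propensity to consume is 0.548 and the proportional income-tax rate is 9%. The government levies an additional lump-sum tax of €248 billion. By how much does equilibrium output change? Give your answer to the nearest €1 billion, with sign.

A lump-sum tax change of +€248 billion shifts disposable income by −€248 billion; first-round consumption changes by −c × ΔT = −0.548 × (+€248 billion) = −€135.904 billion.
Expenditure multiplier = 1/(1 − c(1−t)) = 1/(1 − 0.548×0.91) = 1/0.50132 ≈ 1.995.
The tax multiplier is −c × k ≈ −1.093, so ΔY = k × (−c·ΔT) = (−€135.904 billion) / 0.50132 ≈ −€271 billion.

−€271 billion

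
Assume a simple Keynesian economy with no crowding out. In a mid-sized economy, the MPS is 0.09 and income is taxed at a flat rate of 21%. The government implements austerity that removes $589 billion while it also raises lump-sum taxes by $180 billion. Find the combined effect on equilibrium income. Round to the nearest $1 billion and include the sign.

MPC = 1 − MPS = 1 − 0.09 = 0.91.
Expenditure multiplier = 1/(1 − c(1−t)) = 1/(1 − 0.91×0.79) = 1/0.2811 ≈ 3.557.
ΔG contributes k·ΔG = (−$589 billion) / 0.2811 ≈ −$2,095.3 billion.
ΔT of +$180 billion changes first-round spending by −c·ΔT = −$163.8 billion, contributing k·(−c·ΔT) = (−$163.8 billion) / 0.2811 ≈ −$582.7 billion.
Net ΔY = k(ΔG − c·ΔT) = (−$752.8 billion) / 0.2811 ≈ −$2,678 billion.

−$2,678 billion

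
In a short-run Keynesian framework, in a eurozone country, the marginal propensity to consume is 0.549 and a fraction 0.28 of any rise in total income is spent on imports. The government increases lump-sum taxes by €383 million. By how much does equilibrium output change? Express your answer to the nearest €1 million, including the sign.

−€288 million

A lump-sum tax change of +€383 million shifts disposable income by −€383 million; first-round consumption changes by −c × ΔT = −0.549 × (+€383 million) = −€210.267 million.
Expenditure multiplier = 1/(1 − c + m) = 1/(1 − 0.549 + 0.28) = 1/0.731 ≈ 1.368.
The tax multiplier is −c × k ≈ −0.751, so ΔY = k × (−c·ΔT) = (−€210.267 million) / 0.731 ≈ −€288 million.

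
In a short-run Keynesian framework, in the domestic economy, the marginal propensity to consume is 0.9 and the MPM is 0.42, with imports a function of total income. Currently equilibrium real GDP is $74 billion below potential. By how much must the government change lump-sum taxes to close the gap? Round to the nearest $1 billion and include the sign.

Spending multiplier = 1/(1 − c + m) = 1/(1 − 0.9 + 0.42) = 1/0.52 ≈ 1.923.
Tax multiplier = −c·k = −0.9/0.52 ≈ −1.731. Need ΔY = +$74 billion, so ΔT = ΔY/(−c·k) = −(+$74 billion) × 0.52 / 0.9 ≈ −$43 billion.
The government should cut lump-sum taxes by $43 billion.

−$43 billion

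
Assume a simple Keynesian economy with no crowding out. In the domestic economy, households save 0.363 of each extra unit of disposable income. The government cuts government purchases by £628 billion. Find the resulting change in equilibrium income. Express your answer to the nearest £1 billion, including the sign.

MPC = 1 − MPS = 1 − 0.363 = 0.637.
Expenditure multiplier = 1/(1 − MPC) = 1/(1 − 0.637) = 1/0.363 ≈ 2.755.
ΔY = k × ΔG = (−£628 billion) / 0.363 ≈ −£1,730 billion.

−£1,730 billion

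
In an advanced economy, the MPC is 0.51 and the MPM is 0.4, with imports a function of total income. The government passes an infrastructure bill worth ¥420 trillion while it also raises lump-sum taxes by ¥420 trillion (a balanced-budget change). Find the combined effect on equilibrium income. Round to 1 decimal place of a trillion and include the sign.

+¥231.2 trillion

Expenditure multiplier = 1/(1 − c + m) = 1/(1 − 0.51 + 0.4) = 1/0.89 ≈ 1.124.
ΔG contributes k·ΔG = (+¥420 trillion) / 0.89 ≈ +¥471.9 trillion.
ΔT of +¥420 trillion changes first-round spending by −c·ΔT = −¥214.2 trillion, contributing k·(−c·ΔT) = (−¥214.2 trillion) / 0.89 ≈ −¥240.7 trillion.
Net ΔY = k(ΔG − c·ΔT) = (+¥205.8 trillion) / 0.89 ≈ +¥231.2 trillion.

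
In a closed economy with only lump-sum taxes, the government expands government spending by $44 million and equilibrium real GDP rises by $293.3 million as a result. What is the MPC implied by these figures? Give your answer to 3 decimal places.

0.850

Implied spending multiplier k = ΔY/ΔG = 293.3/44 ≈ 6.6659.
Since k = 1/(1 − MPC), MPC = 1 − 1/k = 1 − ΔG/ΔY = 1 − 44/293.3 ≈ 0.850.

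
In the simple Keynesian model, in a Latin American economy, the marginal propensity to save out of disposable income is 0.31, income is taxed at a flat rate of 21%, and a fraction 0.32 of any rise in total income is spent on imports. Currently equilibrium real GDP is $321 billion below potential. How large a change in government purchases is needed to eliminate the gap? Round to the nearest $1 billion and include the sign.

MPC = 1 − MPS = 1 − 0.31 = 0.69.
Spending multiplier = 1/(1 − c(1−t) + m) = 1/(1 − 0.69×0.79 + 0.32) = 1/0.7749 ≈ 1.29.
Need ΔY = +$321 billion, so ΔG = ΔY/k = (+$321 billion) × 0.7749 ≈ +$249 billion.
The government should increase government purchases by $249 billion.

+$249 billion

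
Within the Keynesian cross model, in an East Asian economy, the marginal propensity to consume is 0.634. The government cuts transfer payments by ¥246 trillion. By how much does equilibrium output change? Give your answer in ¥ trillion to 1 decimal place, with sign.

The transfer change shifts disposable income by −¥246 trillion, so first-round consumption changes by c·ΔTR = 0.634 × (−¥246 trillion) = −¥155.964 trillion.
Expenditure multiplier = 1/(1 − MPC) = 1/(1 − 0.634) = 1/0.366 ≈ 2.732.
The transfer multiplier is c × k ≈ 1.732, so ΔY = k × (c·ΔTR) = (−¥155.964 trillion) / 0.366 ≈ −¥426.1 trillion.

−¥426.1 trillion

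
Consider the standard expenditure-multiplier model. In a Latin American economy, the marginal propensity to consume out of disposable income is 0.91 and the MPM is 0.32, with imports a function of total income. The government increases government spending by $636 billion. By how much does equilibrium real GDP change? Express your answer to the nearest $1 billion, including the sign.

+$1,551 billion

Government-spending multiplier = 1/(1 − c + m) = 1/(1 − 0.91 + 0.32) = 1/0.41 ≈ 2.439.
ΔY = k × ΔG = (+$636 billion) / 0.41 ≈ +$1,551 billion.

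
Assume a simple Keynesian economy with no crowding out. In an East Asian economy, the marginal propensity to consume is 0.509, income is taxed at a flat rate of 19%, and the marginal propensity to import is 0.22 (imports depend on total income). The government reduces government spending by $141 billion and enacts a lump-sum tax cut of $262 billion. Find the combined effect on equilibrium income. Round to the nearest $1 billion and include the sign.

−$9 billion

Expenditure multiplier = 1/(1 − c(1−t) + m) = 1/(1 − 0.509×0.81 + 0.22) = 1/0.80771 ≈ 1.238.
ΔG contributes k·ΔG = (−$141 billion) / 0.80771 ≈ −$174.6 billion.
ΔT of −$262 billion changes first-round spending by −c·ΔT = +$133.358 billion, contributing k·(−c·ΔT) = (+$133.358 billion) / 0.80771 ≈ +$165.1 billion.
Net ΔY = k(ΔG − c·ΔT) = (−$7.642 billion) / 0.80771 ≈ −$9 billion.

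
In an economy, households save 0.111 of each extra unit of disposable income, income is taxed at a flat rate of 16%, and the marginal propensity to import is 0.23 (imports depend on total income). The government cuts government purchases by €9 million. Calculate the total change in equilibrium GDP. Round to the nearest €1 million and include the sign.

−€19 million

MPC = 1 − MPS = 1 − 0.111 = 0.889.
Government-spending multiplier = 1/(1 − c(1−t) + m) = 1/(1 − 0.889×0.84 + 0.23) = 1/0.48324 ≈ 2.069.
ΔY = k × ΔG = (−€9 million) / 0.48324 ≈ −€19 million.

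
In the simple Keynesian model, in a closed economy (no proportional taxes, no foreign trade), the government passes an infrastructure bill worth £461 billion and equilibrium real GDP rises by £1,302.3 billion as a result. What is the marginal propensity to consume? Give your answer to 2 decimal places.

0.65

Implied spending multiplier k = ΔY/ΔG = 1,302.3/461 ≈ 2.8249.
Since k = 1/(1 − MPC), MPC = 1 − 1/k = 1 − ΔG/ΔY = 1 − 461/1,302.3 ≈ 0.65.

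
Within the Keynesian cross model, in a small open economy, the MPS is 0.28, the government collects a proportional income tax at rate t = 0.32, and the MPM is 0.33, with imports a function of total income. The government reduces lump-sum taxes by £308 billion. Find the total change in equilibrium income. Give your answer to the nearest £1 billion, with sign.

+£264 billion

MPC = 1 − MPS = 1 − 0.28 = 0.72.
A lump-sum tax change of −£308 billion shifts disposable income by +£308 billion; first-round consumption changes by −c × ΔT = −0.72 × (−£308 billion) = +£221.76 billion.
Expenditure multiplier = 1/(1 − c(1−t) + m) = 1/(1 − 0.72×0.68 + 0.33) = 1/0.8404 ≈ 1.19.
The tax multiplier is −c × k ≈ −0.857, so ΔY = k × (−c·ΔT) = (+£221.76 billion) / 0.8404 ≈ +£264 billion.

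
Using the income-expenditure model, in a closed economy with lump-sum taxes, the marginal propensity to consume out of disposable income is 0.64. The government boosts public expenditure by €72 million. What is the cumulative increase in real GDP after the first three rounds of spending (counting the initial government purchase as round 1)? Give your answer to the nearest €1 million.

Round 1 adds ΔG = €72 million; each later round is MPC = 0.64 times the previous.
After 3 rounds: 72 + 46.08 + 29.4912 = ΔG·(1 − c^3)/(1 − c) = 72 × (1 − 0.262144)/0.36 ≈ €148 million.

€148 million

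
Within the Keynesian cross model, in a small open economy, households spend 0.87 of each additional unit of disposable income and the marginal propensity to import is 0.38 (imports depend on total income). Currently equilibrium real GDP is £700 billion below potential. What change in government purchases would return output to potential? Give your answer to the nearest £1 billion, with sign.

Spending multiplier = 1/(1 − c + m) = 1/(1 − 0.87 + 0.38) = 1/0.51 ≈ 1.961.
Need ΔY = +£700 billion, so ΔG = ΔY/k = (+£700 billion) × 0.51 = +£357 billion.
The government should increase government purchases by £357 billion.

+£357 billion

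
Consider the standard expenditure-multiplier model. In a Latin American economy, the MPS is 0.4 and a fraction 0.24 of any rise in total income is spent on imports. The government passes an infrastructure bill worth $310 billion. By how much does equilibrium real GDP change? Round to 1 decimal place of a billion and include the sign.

+$484.4 billion

MPC = 1 − MPS = 1 − 0.4 = 0.6.
Expenditure multiplier = 1/(1 − c + m) = 1/(1 − 0.6 + 0.24) = 1/0.64 ≈ 1.563.
ΔY = k × ΔG = (+$310 billion) / 0.64 ≈ +$484.4 billion.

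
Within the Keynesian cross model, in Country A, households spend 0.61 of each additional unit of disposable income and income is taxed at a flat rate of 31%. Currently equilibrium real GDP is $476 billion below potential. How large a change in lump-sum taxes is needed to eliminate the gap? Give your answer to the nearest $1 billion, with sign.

Spending multiplier = 1/(1 − c(1−t)) = 1/(1 − 0.61×0.69) = 1/0.5791 ≈ 1.727.
Tax multiplier = −c·k = −0.61/0.5791 ≈ −1.053. Need ΔY = +$476 billion, so ΔT = ΔY/(−c·k) = −(+$476 billion) × 0.5791 / 0.61 ≈ −$452 billion.
The government should cut lump-sum taxes by $452 billion.

−$452 billion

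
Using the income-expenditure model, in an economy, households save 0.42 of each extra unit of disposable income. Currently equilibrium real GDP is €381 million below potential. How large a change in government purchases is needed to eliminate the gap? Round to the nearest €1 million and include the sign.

+€160 million

MPC = 1 − MPS = 1 − 0.42 = 0.58.
Spending multiplier = 1/(1 − MPC) = 1/(1 − 0.58) = 1/0.42 ≈ 2.381.
Need ΔY = +€381 million, so ΔG = ΔY/k = (+€381 million) × 0.42 ≈ +€160 million.
The government should increase government purchases by €160 million.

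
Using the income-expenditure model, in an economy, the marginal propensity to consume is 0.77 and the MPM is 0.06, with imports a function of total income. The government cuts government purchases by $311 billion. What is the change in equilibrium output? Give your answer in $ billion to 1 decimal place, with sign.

−$1,072.4 billion

Government-spending multiplier = 1/(1 − c + m) = 1/(1 − 0.77 + 0.06) = 1/0.29 ≈ 3.448.
ΔY = k × ΔG = (−$311 billion) / 0.29 ≈ −$1,072.4 billion.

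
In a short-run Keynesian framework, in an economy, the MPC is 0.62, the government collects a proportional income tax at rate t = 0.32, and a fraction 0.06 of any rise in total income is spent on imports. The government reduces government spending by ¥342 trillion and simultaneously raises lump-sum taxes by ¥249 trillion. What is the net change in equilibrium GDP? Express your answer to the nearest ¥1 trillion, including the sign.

Expenditure multiplier = 1/(1 − c(1−t) + m) = 1/(1 − 0.62×0.68 + 0.06) = 1/0.6384 ≈ 1.566.
ΔG contributes k·ΔG = (−¥342 trillion) / 0.6384 ≈ −¥535.7 trillion.
ΔT of +¥249 trillion changes first-round spending by −c·ΔT = −¥154.38 trillion, contributing k·(−c·ΔT) = (−¥154.38 trillion) / 0.6384 ≈ −¥241.8 trillion.
Net ΔY = k(ΔG − c·ΔT) = (−¥496.38 trillion) / 0.6384 ≈ −¥778 trillion.

−¥778 trillion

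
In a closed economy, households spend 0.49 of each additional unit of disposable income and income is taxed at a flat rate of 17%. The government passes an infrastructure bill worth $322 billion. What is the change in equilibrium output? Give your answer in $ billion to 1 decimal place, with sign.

Expenditure multiplier = 1/(1 − c(1−t)) = 1/(1 − 0.49×0.83) = 1/0.5933 ≈ 1.685.
ΔY = k × ΔG = (+$322 billion) / 0.5933 ≈ +$542.7 billion.

+$542.7 billion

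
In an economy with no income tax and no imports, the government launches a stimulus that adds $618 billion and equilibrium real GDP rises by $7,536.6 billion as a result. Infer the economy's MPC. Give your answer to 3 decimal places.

Implied spending multiplier k = ΔY/ΔG = 7,536.6/618 ≈ 12.1951.
Since k = 1/(1 − MPC), MPC = 1 − 1/k = 1 − ΔG/ΔY = 1 − 618/7,536.6 ≈ 0.918.

0.918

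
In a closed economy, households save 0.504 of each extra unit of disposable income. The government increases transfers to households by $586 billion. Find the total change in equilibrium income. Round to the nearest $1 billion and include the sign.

MPC = 1 − MPS = 1 − 0.504 = 0.496.
The transfer change shifts disposable income by +$586 billion, so first-round consumption changes by c·ΔTR = 0.496 × (+$586 billion) = +$290.656 billion.
Expenditure multiplier = 1/(1 − MPC) = 1/(1 − 0.496) = 1/0.504 ≈ 1.984.
The transfer multiplier is c × k ≈ 0.984, so ΔY = k × (c·ΔTR) = (+$290.656 billion) / 0.504 ≈ +$577 billion.

+$577 billion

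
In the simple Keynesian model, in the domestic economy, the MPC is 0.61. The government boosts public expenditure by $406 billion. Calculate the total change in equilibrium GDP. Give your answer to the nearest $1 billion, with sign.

+$1,041 billion

Spending multiplier = 1/(1 − MPC) = 1/(1 − 0.61) = 1/0.39 ≈ 2.564.
ΔY = k × ΔG = (+$406 billion) / 0.39 ≈ +$1,041 billion.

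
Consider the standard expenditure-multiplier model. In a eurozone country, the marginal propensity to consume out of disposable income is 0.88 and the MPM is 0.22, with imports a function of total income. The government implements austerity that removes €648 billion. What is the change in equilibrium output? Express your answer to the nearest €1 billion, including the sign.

Spending multiplier = 1/(1 − c + m) = 1/(1 − 0.88 + 0.22) = 1/0.34 ≈ 2.941.
ΔY = k × ΔG = (−€648 billion) / 0.34 ≈ −€1,906 billion.

−€1,906 billion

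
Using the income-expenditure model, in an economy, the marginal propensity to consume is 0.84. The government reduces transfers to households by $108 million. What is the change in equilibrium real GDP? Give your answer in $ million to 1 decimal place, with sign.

The transfer change shifts disposable income by −$108 million, so first-round consumption changes by c·ΔTR = 0.84 × (−$108 million) = −$90.72 million.
Expenditure multiplier = 1/(1 − MPC) = 1/(1 − 0.84) = 1/0.16 = 6.25.
The transfer multiplier is c × k = 5.25, so ΔY = k × (c·ΔTR) = (−$90.72 million) / 0.16 = −$567 million.

−$567.0 million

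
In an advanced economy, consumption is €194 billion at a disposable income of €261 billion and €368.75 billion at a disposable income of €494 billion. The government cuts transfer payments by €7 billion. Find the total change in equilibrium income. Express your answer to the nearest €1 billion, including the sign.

MPC = ΔC/ΔYd = (368.75 − 194)/(494 − 261) = 174.75/233 = 0.75.
The transfer change shifts disposable income by −€7 billion, so first-round consumption changes by c·ΔTR = 0.75 × (−€7 billion) = −€5.25 billion.
Expenditure multiplier = 1/(1 − MPC) = 1/(1 − 0.75) = 1/0.25 = 4.
The transfer multiplier is c × k = 3, so ΔY = k × (c·ΔTR) = (−€5.25 billion) / 0.25 = −€21 billion.

−€21 billion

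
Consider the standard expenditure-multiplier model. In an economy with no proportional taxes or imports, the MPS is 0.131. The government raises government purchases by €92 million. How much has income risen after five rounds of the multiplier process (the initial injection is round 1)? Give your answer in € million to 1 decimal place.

MPC = 1 − MPS = 1 − 0.131 = 0.869.
Round 1 adds ΔG = €92 million; each later round is MPC = 0.869 times the previous.
After 5 rounds: 92 + 79.948 + 69.474812 + 60.373611628 + 52.464668504732 = ΔG·(1 − c^5)/(1 − c) = 92 × (1 − 0.495563010115349)/0.131 ≈ €354.3 million.

€354.3 million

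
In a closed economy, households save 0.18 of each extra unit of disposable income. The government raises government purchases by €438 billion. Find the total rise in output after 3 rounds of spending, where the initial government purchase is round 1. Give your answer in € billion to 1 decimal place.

€1,091.7 billion

MPC = 1 − MPS = 1 − 0.18 = 0.82.
Round 1 adds ΔG = €438 billion; each later round is MPC = 0.82 times the previous.
After 3 rounds: 438 + 359.16 + 294.5112 = ΔG·(1 − c^3)/(1 − c) = 438 × (1 − 0.551368)/0.18 ≈ €1,091.7 billion.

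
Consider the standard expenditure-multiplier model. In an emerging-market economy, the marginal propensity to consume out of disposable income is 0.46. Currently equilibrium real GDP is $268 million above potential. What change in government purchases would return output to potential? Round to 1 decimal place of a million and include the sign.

−$144.7 million

Spending multiplier = 1/(1 − MPC) = 1/(1 − 0.46) = 1/0.54 ≈ 1.852.
Need ΔY = −$268 million, so ΔG = ΔY/k = (−$268 million) × 0.54 ≈ −$144.7 million.
The government should cut government purchases by $144.7 million.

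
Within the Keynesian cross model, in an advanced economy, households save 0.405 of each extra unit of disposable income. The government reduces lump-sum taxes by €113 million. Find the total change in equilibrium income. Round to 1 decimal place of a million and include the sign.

+€166.0 million

MPC = 1 − MPS = 1 − 0.405 = 0.595.
A lump-sum tax change of −€113 million shifts disposable income by +€113 million; first-round consumption changes by −c × ΔT = −0.595 × (−€113 million) = +€67.235 million.
Expenditure multiplier = 1/(1 − MPC) = 1/(1 − 0.595) = 1/0.405 ≈ 2.469.
The tax multiplier is −c × k ≈ −1.469, so ΔY = k × (−c·ΔT) = (+€67.235 million) / 0.405 ≈ +€166 million.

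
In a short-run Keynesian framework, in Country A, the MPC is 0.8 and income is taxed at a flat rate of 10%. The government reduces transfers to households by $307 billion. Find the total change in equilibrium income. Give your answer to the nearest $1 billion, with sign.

−$877 billion

The transfer change shifts disposable income by −$307 billion, so first-round consumption changes by c·ΔTR = 0.8 × (−$307 billion) = −$245.6 billion.
Expenditure multiplier = 1/(1 − c(1−t)) = 1/(1 − 0.8×0.9) = 1/0.28 ≈ 3.571.
The transfer multiplier is c × k ≈ 2.857, so ΔY = k × (c·ΔTR) = (−$245.6 billion) / 0.28 ≈ −$877 billion.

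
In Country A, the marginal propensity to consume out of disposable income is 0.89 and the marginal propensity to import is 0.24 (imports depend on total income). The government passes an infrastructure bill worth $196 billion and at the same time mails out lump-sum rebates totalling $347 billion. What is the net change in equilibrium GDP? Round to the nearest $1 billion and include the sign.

Expenditure multiplier = 1/(1 − c + m) = 1/(1 − 0.89 + 0.24) = 1/0.35 ≈ 2.857.
ΔG contributes k·ΔG = (+$196 billion) / 0.35 = +$560 billion.
ΔT of −$347 billion changes first-round spending by −c·ΔT = +$308.83 billion, contributing k·(−c·ΔT) = (+$308.83 billion) / 0.35 ≈ +$882.4 billion.
Net ΔY = k(ΔG − c·ΔT) = (+$504.83 billion) / 0.35 ≈ +$1,442 billion.

+$1,442 billion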